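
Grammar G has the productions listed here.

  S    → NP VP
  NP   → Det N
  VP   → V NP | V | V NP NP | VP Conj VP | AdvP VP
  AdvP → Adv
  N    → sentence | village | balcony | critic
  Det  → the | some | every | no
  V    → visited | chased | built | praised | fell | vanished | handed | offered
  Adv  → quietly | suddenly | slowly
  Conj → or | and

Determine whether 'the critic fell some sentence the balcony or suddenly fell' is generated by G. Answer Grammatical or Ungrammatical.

[S [NP [Det the] [N critic]] [VP [VP [V fell] [NP [Det some] [N sentence]] [NP [Det the] [N balcony]]] [Conj or] [VP [AdvP [Adv suddenly]] [VP [V fell]]]]]
Every word is introduced by a lexical rule and the phrasal rules combine the resulting categories into a single S.

Grammatical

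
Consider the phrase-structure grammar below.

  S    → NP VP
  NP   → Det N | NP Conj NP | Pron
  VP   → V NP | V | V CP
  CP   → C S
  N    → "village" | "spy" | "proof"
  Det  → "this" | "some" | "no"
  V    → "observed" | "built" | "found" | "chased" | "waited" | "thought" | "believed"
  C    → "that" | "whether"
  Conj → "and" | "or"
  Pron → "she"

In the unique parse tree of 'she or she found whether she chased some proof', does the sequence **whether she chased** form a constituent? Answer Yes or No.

No

[S [NP [NP [Pron she]] [Conj or] [NP [Pron she]]] [VP [V found] [CP [C whether] [S [NP [Pron she]] [VP [V chased] [NP [Det some] [N proof]]]]]]]
The smallest constituent containing 'whether she chased' is the CP spanning 'whether she chased some proof'; no single node in the tree dominates exactly the given words.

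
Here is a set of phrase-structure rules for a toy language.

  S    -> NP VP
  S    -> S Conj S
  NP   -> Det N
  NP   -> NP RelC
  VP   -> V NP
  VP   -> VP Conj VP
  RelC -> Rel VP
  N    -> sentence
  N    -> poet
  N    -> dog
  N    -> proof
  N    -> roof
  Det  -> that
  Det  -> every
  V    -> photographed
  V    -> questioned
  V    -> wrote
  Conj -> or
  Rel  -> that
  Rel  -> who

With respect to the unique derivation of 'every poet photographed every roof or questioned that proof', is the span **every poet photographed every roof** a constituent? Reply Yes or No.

[S [NP [Det every] [N poet]] [VP [VP [V photographed] [NP [Det every] [N roof]]] [Conj or] [VP [V questioned] [NP [Det that] [N proof]]]]]
The smallest constituent containing 'every poet photographed every roof' is the S spanning 'every poet photographed every roof or questioned that proof'; no single node in the tree dominates exactly the given words.

No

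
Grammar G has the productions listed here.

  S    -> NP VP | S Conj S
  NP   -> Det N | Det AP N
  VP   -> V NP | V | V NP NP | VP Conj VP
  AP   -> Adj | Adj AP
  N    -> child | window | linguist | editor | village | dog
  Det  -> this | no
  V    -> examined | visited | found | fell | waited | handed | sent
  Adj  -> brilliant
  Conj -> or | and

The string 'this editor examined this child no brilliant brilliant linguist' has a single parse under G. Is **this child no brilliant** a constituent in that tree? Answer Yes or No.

[S [NP [Det this] [N editor]] [VP [V examined] [NP [Det this] [N child]] [NP [Det no] [AP [Adj brilliant] [AP [Adj brilliant]]] [N linguist]]]]
The smallest constituent containing 'this child no brilliant' is the VP spanning 'examined this child no brilliant brilliant linguist'; no single node in the tree dominates exactly the given words.

No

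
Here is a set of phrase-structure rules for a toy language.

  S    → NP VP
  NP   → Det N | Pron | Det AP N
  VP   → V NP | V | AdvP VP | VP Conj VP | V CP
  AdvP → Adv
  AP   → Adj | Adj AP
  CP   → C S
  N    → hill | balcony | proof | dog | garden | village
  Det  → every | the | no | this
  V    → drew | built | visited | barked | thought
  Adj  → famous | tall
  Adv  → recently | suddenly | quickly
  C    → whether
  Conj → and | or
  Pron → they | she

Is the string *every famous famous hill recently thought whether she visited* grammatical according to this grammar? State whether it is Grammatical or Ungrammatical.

S
  NP
    Det: every
    AP
      Adj: famous
      AP
        Adj: famous
    N: hill
  VP
    AdvP
      Adv: recently
    VP
      V: thought
      CP
        C: whether
        S
          NP
            Pron: she
          VP
            V: visited
Every word is introduced by a lexical rule and the phrasal rules combine the resulting categories into a single S.

Grammatical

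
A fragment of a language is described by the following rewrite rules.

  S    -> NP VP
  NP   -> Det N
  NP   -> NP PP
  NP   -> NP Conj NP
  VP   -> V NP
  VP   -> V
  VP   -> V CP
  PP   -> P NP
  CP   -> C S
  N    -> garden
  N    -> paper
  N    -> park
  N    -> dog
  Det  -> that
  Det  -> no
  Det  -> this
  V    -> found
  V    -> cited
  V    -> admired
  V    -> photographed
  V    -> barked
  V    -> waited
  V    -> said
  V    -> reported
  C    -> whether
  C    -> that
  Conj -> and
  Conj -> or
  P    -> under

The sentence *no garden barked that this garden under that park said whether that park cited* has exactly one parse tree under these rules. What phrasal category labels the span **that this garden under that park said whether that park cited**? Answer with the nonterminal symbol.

CP

S
  NP
    Det: no
    N: garden
  VP
    V: barked
    CP
      C: that
      S
        NP
          NP
            Det: this
            N: garden
          PP
            P: under
            NP
              Det: that
              N: park
        VP
          V: said
          CP
            C: whether
            S
              NP
                Det: that
                N: park
              VP
                V: cited
The span 'that this garden under that park said whether that park cited' is the CP node built by CP → C S.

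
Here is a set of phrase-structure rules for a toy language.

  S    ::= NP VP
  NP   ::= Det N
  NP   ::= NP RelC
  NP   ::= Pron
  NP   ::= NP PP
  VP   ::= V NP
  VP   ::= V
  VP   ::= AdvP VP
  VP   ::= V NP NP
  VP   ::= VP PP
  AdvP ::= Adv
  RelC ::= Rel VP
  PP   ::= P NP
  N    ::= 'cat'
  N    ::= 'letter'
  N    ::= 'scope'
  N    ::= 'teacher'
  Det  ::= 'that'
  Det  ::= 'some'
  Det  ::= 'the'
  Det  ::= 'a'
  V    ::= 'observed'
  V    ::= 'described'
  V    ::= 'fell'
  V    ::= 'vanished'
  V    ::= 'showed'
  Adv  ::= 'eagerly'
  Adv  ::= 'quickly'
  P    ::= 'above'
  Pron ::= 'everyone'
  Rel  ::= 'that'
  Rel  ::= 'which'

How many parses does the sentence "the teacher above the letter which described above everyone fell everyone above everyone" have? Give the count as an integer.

Two of the 10 distinct bracketings:
[S [NP [NP [NP [Det the] [N teacher]] [PP [P above] [NP [Det the] [N letter]]]] [RelC [Rel which] [VP [VP [V described]] [PP [P above] [NP [Pron everyone]]]]]] [VP [V fell] [NP [NP [Pron everyone]] [PP [P above] [NP [Pron everyone]]]]]]
[S [NP [NP [NP [Det the] [N teacher]] [PP [P above] [NP [Det the] [N letter]]]] [RelC [Rel which] [VP [VP [V described]] [PP [P above] [NP [Pron everyone]]]]]] [VP [VP [V fell] [NP [Pron everyone]]] [PP [P above] [NP [Pron everyone]]]]]
The trees differ in how a recursive rule is bracketed over the same span.

10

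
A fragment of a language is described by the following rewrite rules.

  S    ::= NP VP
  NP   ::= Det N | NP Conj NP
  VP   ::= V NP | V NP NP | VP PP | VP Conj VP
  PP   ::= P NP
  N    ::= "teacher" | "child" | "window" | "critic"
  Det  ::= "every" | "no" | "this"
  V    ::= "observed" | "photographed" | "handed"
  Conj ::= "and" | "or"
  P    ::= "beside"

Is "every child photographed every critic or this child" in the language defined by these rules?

Grammatical

S
  NP
    Det: every
    N: child
  VP
    V: photographed
    NP
      NP
        Det: every
        N: critic
      Conj: or
      NP
        Det: this
        N: child
The bracketing above is licensed at every node by one of the given productions, with S at the root.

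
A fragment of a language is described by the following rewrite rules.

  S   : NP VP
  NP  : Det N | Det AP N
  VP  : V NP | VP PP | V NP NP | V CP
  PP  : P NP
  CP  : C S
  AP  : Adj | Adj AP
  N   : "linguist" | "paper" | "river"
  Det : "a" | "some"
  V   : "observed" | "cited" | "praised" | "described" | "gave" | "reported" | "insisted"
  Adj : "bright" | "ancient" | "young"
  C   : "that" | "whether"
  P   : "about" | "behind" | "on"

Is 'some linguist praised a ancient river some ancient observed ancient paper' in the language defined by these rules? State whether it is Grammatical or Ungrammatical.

An Adj word can never sit immediately before a V word in any string this grammar generates, so the substring 'ancient observed' rules out a derivation.

Ungrammatical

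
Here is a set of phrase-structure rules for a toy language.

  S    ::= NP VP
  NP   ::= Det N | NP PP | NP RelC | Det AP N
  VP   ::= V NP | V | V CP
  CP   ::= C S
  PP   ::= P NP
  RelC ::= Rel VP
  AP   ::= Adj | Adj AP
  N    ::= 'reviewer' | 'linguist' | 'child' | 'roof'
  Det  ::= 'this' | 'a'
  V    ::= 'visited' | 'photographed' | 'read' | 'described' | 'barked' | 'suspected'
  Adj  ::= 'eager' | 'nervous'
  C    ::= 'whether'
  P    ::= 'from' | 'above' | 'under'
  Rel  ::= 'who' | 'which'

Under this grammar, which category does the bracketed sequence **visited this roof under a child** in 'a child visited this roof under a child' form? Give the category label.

VP

S
  NP
    Det: a
    N: child
  VP
    V: visited
    NP
      NP
        Det: this
        N: roof
      PP
        P: under
        NP
          Det: a
          N: child
The span 'visited this roof under a child' is the VP node built by VP → V NP.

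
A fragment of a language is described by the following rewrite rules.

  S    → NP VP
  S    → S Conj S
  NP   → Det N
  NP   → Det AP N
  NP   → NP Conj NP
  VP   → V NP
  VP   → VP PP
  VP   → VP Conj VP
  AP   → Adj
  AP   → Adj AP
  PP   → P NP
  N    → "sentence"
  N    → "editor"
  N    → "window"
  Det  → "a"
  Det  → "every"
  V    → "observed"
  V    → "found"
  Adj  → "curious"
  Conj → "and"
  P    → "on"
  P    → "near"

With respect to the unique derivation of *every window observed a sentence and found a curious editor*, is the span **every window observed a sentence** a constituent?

No

[S [NP [Det every] [N window]] [VP [VP [V observed] [NP [Det a] [N sentence]]] [Conj and] [VP [V found] [NP [Det a] [AP [Adj curious]] [N editor]]]]]
The smallest constituent containing 'every window observed a sentence' is the S spanning 'every window observed a sentence and found a curious editor'; no single node in the tree dominates exactly the given words.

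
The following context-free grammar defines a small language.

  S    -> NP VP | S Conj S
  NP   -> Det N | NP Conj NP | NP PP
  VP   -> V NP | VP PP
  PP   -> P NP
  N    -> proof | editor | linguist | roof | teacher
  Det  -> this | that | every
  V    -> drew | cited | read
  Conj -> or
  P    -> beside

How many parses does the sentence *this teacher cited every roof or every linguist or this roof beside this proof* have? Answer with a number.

7

Two of the 7 distinct bracketings:
[S [NP [Det this] [N teacher]] [VP [V cited] [NP [NP [Det every] [N roof]] [Conj or] [NP [NP [Det every] [N linguist]] [Conj or] [NP [NP [Det this] [N roof]] [PP [P beside] [NP [Det this] [N proof]]]]]]]]
[S [NP [Det this] [N teacher]] [VP [V cited] [NP [NP [Det every] [N roof]] [Conj or] [NP [NP [NP [Det every] [N linguist]] [Conj or] [NP [Det this] [N roof]]] [PP [P beside] [NP [Det this] [N proof]]]]]]]
The trees differ in how a recursive rule is bracketed over the same span.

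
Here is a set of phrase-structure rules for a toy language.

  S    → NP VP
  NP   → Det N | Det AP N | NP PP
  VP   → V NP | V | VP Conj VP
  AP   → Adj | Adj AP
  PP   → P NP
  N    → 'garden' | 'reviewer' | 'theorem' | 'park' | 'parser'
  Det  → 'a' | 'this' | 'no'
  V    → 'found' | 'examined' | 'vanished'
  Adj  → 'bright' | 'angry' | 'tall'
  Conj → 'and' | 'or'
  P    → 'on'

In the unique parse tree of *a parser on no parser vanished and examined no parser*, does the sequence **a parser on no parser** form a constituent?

[S [NP [NP [Det a] [N parser]] [PP [P on] [NP [Det no] [N parser]]]] [VP [VP [V vanished]] [Conj and] [VP [V examined] [NP [Det no] [N parser]]]]]
The words 'a parser on no parser' are exhaustively dominated by a single NP node (built by NP → NP PP), so they form a constituent.

Yes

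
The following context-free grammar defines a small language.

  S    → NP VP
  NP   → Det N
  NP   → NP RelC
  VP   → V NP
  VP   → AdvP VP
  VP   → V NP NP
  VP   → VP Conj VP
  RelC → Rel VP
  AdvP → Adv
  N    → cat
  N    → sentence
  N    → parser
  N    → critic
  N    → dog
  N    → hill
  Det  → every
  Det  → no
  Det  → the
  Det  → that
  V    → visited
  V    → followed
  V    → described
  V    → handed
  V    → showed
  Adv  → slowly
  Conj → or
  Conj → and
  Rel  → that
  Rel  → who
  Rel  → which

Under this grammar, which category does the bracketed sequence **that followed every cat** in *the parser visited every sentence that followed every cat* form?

RelC

[S [NP [Det the] [N parser]] [VP [V visited] [NP [NP [Det every] [N sentence]] [RelC [Rel that] [VP [V followed] [NP [Det every] [N cat]]]]]]]
The span 'that followed every cat' is the RelC node built by RelC → Rel VP.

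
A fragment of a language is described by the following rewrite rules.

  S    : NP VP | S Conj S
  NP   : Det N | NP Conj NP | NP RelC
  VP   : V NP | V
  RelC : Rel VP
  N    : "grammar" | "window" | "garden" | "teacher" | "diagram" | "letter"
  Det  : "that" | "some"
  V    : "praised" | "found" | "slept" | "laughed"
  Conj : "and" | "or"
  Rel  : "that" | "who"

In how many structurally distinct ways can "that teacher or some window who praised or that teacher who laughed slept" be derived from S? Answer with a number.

7

Two of the 7 distinct bracketings:
[S [NP [NP [Det that] [N teacher]] [Conj or] [NP [NP [NP [Det some] [N window]] [RelC [Rel who] [VP [V praised]]]] [Conj or] [NP [NP [Det that] [N teacher]] [RelC [Rel who] [VP [V laughed]]]]]] [VP [V slept]]]
[S [NP [NP [Det that] [N teacher]] [Conj or] [NP [NP [NP [NP [Det some] [N window]] [RelC [Rel who] [VP [V praised]]]] [Conj or] [NP [Det that] [N teacher]]] [RelC [Rel who] [VP [V laughed]]]]] [VP [V slept]]]
The trees differ in how a recursive rule is bracketed over the same span.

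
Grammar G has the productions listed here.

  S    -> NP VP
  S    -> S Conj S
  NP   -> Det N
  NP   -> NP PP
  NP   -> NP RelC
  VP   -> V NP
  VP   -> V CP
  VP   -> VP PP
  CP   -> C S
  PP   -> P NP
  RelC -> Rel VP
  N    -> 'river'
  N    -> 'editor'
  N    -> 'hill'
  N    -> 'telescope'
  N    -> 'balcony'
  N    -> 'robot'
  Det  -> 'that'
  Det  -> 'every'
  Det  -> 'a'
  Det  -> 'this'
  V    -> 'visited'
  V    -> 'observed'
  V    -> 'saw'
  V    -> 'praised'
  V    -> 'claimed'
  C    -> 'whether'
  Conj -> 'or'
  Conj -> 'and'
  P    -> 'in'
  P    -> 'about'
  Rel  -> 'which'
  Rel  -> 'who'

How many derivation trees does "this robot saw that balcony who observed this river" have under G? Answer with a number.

[S [NP [Det this] [N robot]] [VP [V saw] [NP [NP [Det that] [N balcony]] [RelC [Rel who] [VP [V observed] [NP [Det this] [N river]]]]]]]
No rule offers an alternative attachment or grouping for any span, so this is the only derivation.

1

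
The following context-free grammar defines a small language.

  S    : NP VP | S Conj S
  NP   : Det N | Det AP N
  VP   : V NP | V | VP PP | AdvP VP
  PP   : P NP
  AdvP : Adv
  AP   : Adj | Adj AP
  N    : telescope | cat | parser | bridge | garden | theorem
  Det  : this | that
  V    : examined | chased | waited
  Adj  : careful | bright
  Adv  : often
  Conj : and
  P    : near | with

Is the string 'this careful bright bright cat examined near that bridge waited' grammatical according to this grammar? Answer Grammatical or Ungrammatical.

Ungrammatical

For S → NP VP, the only prefix that parses as NP is 'this careful bright bright cat', but the remainder 'examined near that bridge waited' is not a VP under these rules. The alternative S rule S → S Conj S likewise has no satisfying split.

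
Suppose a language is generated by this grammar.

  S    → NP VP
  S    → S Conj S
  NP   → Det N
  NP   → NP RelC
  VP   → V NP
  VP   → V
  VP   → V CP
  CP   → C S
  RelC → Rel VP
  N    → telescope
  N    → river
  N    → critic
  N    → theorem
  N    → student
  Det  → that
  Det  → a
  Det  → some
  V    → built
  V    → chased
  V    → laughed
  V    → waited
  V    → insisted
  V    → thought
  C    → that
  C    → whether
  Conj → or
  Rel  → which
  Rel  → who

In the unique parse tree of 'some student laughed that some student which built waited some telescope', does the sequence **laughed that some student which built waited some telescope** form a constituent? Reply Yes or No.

[S [NP [Det some] [N student]] [VP [V laughed] [CP [C that] [S [NP [NP [Det some] [N student]] [RelC [Rel which] [VP [V built]]]] [VP [V waited] [NP [Det some] [N telescope]]]]]]]
The words 'laughed that some student which built waited some telescope' are exhaustively dominated by a single VP node (built by VP → V CP), so they form a constituent.

Yes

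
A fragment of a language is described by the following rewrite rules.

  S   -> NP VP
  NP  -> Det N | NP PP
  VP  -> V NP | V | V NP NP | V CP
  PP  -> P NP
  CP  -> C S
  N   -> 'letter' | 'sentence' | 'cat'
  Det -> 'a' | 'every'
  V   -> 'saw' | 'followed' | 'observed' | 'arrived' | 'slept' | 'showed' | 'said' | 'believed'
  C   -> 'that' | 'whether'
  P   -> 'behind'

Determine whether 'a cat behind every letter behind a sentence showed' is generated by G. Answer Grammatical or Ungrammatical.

[S [NP [NP [Det a] [N cat]] [PP [P behind] [NP [NP [Det every] [N letter]] [PP [P behind] [NP [Det a] [N sentence]]]]]] [VP [V showed]]]
Each bracket corresponds to one application of a listed rule, so the string is derivable from S.

Grammatical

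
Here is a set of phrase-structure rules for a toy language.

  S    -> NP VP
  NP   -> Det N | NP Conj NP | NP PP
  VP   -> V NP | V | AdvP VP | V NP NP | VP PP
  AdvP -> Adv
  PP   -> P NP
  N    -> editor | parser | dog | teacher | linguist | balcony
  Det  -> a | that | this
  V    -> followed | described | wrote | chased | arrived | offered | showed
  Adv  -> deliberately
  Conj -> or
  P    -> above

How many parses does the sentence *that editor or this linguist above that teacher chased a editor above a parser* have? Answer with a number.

4

Two of the 4 distinct bracketings:
[S [NP [NP [Det that] [N editor]] [Conj or] [NP [NP [Det this] [N linguist]] [PP [P above] [NP [Det that] [N teacher]]]]] [VP [V chased] [NP [NP [Det a] [N editor]] [PP [P above] [NP [Det a] [N parser]]]]]]
[S [NP [NP [Det that] [N editor]] [Conj or] [NP [NP [Det this] [N linguist]] [PP [P above] [NP [Det that] [N teacher]]]]] [VP [VP [V chased] [NP [Det a] [N editor]]] [PP [P above] [NP [Det a] [N parser]]]]]
The difference turns on whether VP → VP PP is used at the relevant span, versus an alternative expansion of VP.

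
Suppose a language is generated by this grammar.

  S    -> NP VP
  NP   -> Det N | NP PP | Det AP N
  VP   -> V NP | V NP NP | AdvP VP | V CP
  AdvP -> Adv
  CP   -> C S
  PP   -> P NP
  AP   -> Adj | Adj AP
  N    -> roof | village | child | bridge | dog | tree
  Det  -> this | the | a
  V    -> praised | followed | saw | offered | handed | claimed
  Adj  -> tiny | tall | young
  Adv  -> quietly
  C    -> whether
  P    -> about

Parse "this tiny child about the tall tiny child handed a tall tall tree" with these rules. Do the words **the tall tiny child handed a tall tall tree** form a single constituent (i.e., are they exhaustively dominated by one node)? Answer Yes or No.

No

[S [NP [NP [Det this] [AP [Adj tiny]] [N child]] [PP [P about] [NP [Det the] [AP [Adj tall] [AP [Adj tiny]]] [N child]]]] [VP [V handed] [NP [Det a] [AP [Adj tall] [AP [Adj tall]]] [N tree]]]]
The smallest constituent containing 'the tall tiny child handed a tall tall tree' is the S spanning 'this tiny child about the tall tiny child handed a tall tall tree'; no single node in the tree dominates exactly the given words.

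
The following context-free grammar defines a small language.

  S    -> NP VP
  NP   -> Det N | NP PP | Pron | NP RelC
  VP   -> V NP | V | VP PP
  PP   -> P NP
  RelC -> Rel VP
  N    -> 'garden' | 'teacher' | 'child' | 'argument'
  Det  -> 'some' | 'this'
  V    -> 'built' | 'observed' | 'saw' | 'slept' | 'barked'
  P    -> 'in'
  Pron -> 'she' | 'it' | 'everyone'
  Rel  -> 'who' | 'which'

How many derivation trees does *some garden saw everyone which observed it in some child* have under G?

Two of the 4 distinct bracketings:
[S [NP [Det some] [N garden]] [VP [V saw] [NP [NP [NP [Pron everyone]] [RelC [Rel which] [VP [V observed] [NP [Pron it]]]]] [PP [P in] [NP [Det some] [N child]]]]]]
[S [NP [Det some] [N garden]] [VP [V saw] [NP [NP [Pron everyone]] [RelC [Rel which] [VP [V observed] [NP [NP [Pron it]] [PP [P in] [NP [Det some] [N child]]]]]]]]]
The trees differ in how a recursive rule is bracketed over the same span.

4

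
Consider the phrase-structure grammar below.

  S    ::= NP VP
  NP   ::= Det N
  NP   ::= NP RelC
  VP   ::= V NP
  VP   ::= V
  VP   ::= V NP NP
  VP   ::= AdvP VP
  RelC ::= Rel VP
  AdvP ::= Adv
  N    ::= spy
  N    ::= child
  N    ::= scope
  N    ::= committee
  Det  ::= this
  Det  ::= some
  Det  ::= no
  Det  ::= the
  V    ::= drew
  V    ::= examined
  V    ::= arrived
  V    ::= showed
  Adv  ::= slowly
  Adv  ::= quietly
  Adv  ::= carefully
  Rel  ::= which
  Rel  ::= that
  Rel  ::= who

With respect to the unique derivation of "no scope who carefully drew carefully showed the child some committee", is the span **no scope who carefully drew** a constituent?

[S [NP [NP [Det no] [N scope]] [RelC [Rel who] [VP [AdvP [Adv carefully]] [VP [V drew]]]]] [VP [AdvP [Adv carefully]] [VP [V showed] [NP [Det the] [N child]] [NP [Det some] [N committee]]]]]
The words 'no scope who carefully drew' are exhaustively dominated by a single NP node (built by NP → NP RelC), so they form a constituent.

Yes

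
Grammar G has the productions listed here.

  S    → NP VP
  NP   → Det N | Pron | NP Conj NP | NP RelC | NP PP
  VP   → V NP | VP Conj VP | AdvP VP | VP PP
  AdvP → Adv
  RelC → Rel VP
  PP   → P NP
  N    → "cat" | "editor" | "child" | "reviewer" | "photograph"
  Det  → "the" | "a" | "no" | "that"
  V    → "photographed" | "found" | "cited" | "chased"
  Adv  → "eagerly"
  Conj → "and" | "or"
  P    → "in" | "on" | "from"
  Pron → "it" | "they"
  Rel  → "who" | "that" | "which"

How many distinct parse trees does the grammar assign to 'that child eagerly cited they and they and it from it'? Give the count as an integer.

9

Two of the 9 distinct bracketings:
[S [NP [Det that] [N child]] [VP [AdvP [Adv eagerly]] [VP [V cited] [NP [NP [Pron they]] [Conj and] [NP [NP [Pron they]] [Conj and] [NP [NP [Pron it]] [PP [P from] [NP [Pron it]]]]]]]]]
[S [NP [Det that] [N child]] [VP [AdvP [Adv eagerly]] [VP [V cited] [NP [NP [Pron they]] [Conj and] [NP [NP [NP [Pron they]] [Conj and] [NP [Pron it]]] [PP [P from] [NP [Pron it]]]]]]]]
The trees differ in how a recursive rule is bracketed over the same span.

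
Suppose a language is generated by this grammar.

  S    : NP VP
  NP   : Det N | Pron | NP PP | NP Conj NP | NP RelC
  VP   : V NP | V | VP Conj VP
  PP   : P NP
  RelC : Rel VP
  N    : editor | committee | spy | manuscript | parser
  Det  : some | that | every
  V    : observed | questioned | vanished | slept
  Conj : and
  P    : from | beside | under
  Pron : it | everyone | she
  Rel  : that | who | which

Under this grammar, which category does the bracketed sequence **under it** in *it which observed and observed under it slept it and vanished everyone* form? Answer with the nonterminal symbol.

PP

S
  NP
    NP
      NP
        Pron: it
      RelC
        Rel: which
        VP
          VP
            V: observed
          Conj: and
          VP
            V: observed
    PP
      P: under
      NP
        Pron: it
  VP
    VP
      V: slept
      NP
        Pron: it
    Conj: and
    VP
      V: vanished
      NP
        Pron: everyone
The span 'under it' is the PP node built by PP → P NP.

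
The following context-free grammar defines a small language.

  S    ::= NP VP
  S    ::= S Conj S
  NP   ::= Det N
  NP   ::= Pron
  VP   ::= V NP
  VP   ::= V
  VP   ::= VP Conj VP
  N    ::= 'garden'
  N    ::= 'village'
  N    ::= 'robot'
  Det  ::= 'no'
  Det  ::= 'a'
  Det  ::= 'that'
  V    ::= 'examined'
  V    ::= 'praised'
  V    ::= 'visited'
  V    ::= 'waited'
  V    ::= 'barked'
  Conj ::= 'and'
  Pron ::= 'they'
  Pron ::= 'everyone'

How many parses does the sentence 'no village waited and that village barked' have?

1

[S [S [NP [Det no] [N village]] [VP [V waited]]] [Conj and] [S [NP [Det that] [N village]] [VP [V barked]]]]
No rule offers an alternative attachment or grouping for any span, so this is the only derivation.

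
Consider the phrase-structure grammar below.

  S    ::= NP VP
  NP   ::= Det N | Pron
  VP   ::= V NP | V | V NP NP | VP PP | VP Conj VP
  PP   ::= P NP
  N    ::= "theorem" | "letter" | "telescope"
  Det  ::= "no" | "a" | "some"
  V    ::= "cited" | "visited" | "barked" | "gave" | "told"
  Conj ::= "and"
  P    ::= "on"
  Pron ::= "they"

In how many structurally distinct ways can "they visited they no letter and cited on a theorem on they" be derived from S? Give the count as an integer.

3

Two of the 3 distinct bracketings:
[S [NP [Pron they]] [VP [VP [VP [VP [V visited] [NP [Pron they]] [NP [Det no] [N letter]]] [Conj and] [VP [V cited]]] [PP [P on] [NP [Det a] [N theorem]]]] [PP [P on] [NP [Pron they]]]]]
[S [NP [Pron they]] [VP [VP [VP [V visited] [NP [Pron they]] [NP [Det no] [N letter]]] [Conj and] [VP [VP [V cited]] [PP [P on] [NP [Det a] [N theorem]]]]] [PP [P on] [NP [Pron they]]]]]
The trees differ in how a recursive rule is bracketed over the same span.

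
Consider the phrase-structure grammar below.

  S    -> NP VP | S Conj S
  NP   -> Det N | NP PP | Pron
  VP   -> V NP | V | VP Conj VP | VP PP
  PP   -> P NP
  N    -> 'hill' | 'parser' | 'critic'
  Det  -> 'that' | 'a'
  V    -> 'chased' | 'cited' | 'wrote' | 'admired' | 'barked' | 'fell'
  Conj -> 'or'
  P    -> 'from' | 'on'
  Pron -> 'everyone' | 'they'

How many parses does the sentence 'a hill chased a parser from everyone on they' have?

Two of the 5 distinct bracketings:
[S [NP [Det a] [N hill]] [VP [V chased] [NP [NP [Det a] [N parser]] [PP [P from] [NP [NP [Pron everyone]] [PP [P on] [NP [Pron they]]]]]]]]
[S [NP [Det a] [N hill]] [VP [V chased] [NP [NP [NP [Det a] [N parser]] [PP [P from] [NP [Pron everyone]]]] [PP [P on] [NP [Pron they]]]]]]
The trees differ in how a recursive rule is bracketed over the same span.

5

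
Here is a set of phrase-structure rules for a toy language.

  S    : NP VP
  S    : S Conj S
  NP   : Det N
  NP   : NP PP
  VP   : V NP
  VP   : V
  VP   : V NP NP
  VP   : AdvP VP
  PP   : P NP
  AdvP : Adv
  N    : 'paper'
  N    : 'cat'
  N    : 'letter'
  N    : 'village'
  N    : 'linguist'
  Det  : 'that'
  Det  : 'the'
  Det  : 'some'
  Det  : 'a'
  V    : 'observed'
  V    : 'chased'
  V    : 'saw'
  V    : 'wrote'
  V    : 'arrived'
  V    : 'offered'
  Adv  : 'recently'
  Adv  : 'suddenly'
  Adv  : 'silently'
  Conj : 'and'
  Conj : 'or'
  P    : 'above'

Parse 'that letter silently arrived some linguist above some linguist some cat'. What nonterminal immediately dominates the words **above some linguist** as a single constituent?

PP

S
  NP
    Det: that
    N: letter
  VP
    AdvP
      Adv: silently
    VP
      V: arrived
      NP
        NP
          Det: some
          N: linguist
        PP
          P: above
          NP
            Det: some
            N: linguist
      NP
        Det: some
        N: cat
The span 'above some linguist' is the PP node built by PP → P NP.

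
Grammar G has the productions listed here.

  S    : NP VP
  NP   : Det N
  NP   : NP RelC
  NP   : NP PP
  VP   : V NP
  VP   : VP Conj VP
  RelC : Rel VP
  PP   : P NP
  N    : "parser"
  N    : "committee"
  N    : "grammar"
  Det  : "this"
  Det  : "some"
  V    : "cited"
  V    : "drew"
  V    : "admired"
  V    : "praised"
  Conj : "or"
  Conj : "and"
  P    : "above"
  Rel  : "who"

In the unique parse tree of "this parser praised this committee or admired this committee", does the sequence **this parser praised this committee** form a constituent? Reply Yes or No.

[S [NP [Det this] [N parser]] [VP [VP [V praised] [NP [Det this] [N committee]]] [Conj or] [VP [V admired] [NP [Det this] [N committee]]]]]
The smallest constituent containing 'this parser praised this committee' is the S spanning 'this parser praised this committee or admired this committee'; no single node in the tree dominates exactly the given words.

No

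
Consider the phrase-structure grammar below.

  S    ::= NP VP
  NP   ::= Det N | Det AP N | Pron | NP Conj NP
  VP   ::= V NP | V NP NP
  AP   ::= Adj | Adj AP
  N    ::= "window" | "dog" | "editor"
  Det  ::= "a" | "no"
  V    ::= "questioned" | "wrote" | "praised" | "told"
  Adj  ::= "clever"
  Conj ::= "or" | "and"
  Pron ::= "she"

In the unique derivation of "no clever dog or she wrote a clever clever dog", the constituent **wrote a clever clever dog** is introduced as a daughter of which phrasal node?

S

S
  NP
    NP
      Det: no
      AP
        Adj: clever
      N: dog
    Conj: or
    NP
      Pron: she
  VP
    V: wrote
    NP
      Det: a
      AP
        Adj: clever
        AP
          Adj: clever
      N: dog
The span 'wrote a clever clever dog' is the VP node built by VP → V NP.
Its mother is the S built by S → NP VP.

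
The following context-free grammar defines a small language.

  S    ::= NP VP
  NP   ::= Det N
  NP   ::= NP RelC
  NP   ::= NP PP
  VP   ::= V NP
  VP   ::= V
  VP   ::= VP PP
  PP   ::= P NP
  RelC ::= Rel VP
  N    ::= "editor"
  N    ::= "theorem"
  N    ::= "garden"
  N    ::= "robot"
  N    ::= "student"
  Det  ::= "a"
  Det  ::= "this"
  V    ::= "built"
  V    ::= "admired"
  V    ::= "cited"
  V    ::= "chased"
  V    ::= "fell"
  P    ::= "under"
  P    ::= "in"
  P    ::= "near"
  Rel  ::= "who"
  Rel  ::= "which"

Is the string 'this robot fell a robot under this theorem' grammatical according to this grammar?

Grammatical

S
  NP
    Det: this
    N: robot
  VP
    V: fell
    NP
      NP
        Det: a
        N: robot
      PP
        P: under
        NP
          Det: this
          N: theorem
Every word is introduced by a lexical rule and the phrasal rules combine the resulting categories into a single S.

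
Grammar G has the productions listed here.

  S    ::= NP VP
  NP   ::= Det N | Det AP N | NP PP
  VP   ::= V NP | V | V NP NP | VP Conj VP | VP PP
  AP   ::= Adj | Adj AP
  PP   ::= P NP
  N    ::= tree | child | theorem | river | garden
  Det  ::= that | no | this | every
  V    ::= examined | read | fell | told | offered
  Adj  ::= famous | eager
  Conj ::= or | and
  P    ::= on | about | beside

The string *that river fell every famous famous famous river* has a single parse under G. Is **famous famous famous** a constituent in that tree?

Yes

[S [NP [Det that] [N river]] [VP [V fell] [NP [Det every] [AP [Adj famous] [AP [Adj famous] [AP [Adj famous]]]] [N river]]]]
The words 'famous famous famous' are exhaustively dominated by a single AP node (built by AP → Adj AP), so they form a constituent.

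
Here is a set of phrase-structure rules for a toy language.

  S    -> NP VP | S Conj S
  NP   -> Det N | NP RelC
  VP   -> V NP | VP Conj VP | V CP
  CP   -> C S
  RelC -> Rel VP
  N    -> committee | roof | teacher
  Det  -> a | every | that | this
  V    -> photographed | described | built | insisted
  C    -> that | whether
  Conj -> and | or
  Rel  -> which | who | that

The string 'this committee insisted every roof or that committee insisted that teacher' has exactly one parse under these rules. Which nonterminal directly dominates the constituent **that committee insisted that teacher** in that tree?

S
  S
    NP
      Det: this
      N: committee
    VP
      V: insisted
      NP
        Det: every
        N: roof
  Conj: or
  S
    NP
      Det: that
      N: committee
    VP
      V: insisted
      NP
        Det: that
        N: teacher
The span 'that committee insisted that teacher' is the S node built by S → NP VP.
Its mother is the S built by S → S Conj S.

S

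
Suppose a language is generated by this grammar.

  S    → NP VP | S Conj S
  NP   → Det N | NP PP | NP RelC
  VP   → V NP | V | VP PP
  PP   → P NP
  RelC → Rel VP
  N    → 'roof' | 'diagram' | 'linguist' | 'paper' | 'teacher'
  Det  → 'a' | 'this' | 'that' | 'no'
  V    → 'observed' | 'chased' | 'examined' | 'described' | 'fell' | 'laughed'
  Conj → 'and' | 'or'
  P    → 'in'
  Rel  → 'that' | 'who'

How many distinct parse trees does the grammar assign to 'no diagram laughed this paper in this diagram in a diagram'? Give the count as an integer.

Two of the 5 distinct bracketings:
[S [NP [Det no] [N diagram]] [VP [V laughed] [NP [NP [Det this] [N paper]] [PP [P in] [NP [NP [Det this] [N diagram]] [PP [P in] [NP [Det a] [N diagram]]]]]]]]
[S [NP [Det no] [N diagram]] [VP [V laughed] [NP [NP [NP [Det this] [N paper]] [PP [P in] [NP [Det this] [N diagram]]]] [PP [P in] [NP [Det a] [N diagram]]]]]]
The trees differ in how a recursive rule is bracketed over the same span.

5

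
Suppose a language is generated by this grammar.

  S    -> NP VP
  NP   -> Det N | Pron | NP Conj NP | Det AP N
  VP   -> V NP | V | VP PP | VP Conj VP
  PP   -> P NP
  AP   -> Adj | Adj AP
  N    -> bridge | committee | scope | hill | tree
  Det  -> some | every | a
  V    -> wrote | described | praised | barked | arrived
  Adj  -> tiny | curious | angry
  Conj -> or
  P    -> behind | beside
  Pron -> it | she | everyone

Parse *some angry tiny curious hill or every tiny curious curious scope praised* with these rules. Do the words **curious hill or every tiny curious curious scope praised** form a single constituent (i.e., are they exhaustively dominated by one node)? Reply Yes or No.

No

[S [NP [NP [Det some] [AP [Adj angry] [AP [Adj tiny] [AP [Adj curious]]]] [N hill]] [Conj or] [NP [Det every] [AP [Adj tiny] [AP [Adj curious] [AP [Adj curious]]]] [N scope]]] [VP [V praised]]]
The smallest constituent containing 'curious hill or every tiny curious curious scope praised' is the S spanning 'some angry tiny curious hill or every tiny curious curious scope praised'; no single node in the tree dominates exactly the given words.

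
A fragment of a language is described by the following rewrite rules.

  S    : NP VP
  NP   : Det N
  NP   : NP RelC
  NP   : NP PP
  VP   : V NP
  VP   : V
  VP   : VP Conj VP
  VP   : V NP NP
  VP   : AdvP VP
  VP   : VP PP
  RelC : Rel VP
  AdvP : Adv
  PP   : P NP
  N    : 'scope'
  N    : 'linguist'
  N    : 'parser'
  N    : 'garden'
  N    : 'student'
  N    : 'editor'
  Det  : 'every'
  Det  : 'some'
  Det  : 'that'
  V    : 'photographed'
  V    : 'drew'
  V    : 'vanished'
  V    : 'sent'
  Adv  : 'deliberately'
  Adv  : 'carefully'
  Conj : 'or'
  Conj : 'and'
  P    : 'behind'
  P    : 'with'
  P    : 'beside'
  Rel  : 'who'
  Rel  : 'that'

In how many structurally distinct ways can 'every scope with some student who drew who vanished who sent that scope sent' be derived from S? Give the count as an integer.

Two of the 4 distinct bracketings:
[S [NP [NP [NP [NP [NP [Det every] [N scope]] [PP [P with] [NP [Det some] [N student]]]] [RelC [Rel who] [VP [V drew]]]] [RelC [Rel who] [VP [V vanished]]]] [RelC [Rel who] [VP [V sent] [NP [Det that] [N scope]]]]] [VP [V sent]]]
[S [NP [NP [NP [NP [Det every] [N scope]] [PP [P with] [NP [NP [Det some] [N student]] [RelC [Rel who] [VP [V drew]]]]]] [RelC [Rel who] [VP [V vanished]]]] [RelC [Rel who] [VP [V sent] [NP [Det that] [N scope]]]]] [VP [V sent]]]
The trees differ in how a recursive rule is bracketed over the same span.

4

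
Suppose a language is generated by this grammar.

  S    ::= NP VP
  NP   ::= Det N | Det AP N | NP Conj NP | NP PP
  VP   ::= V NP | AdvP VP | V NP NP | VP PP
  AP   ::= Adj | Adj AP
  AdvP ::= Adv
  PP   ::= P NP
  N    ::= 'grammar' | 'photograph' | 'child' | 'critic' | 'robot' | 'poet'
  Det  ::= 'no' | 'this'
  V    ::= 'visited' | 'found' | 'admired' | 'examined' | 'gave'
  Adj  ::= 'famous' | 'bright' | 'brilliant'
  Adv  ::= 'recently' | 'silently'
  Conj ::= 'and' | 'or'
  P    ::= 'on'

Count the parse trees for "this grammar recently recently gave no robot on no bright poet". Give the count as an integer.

4

Two of the 4 distinct bracketings:
[S [NP [Det this] [N grammar]] [VP [AdvP [Adv recently]] [VP [AdvP [Adv recently]] [VP [V gave] [NP [NP [Det no] [N robot]] [PP [P on] [NP [Det no] [AP [Adj bright]] [N poet]]]]]]]]
[S [NP [Det this] [N grammar]] [VP [AdvP [Adv recently]] [VP [AdvP [Adv recently]] [VP [VP [V gave] [NP [Det no] [N robot]]] [PP [P on] [NP [Det no] [AP [Adj bright]] [N poet]]]]]]]
The difference turns on whether NP → NP PP is used at the relevant span, versus an alternative expansion of NP.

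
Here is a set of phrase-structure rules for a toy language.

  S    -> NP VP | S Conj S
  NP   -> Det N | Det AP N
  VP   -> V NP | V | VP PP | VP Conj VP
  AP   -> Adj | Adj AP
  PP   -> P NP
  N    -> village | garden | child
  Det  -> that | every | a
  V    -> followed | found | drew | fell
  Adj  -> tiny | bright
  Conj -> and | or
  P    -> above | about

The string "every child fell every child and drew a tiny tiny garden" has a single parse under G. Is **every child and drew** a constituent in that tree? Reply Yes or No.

No

[S [NP [Det every] [N child]] [VP [VP [V fell] [NP [Det every] [N child]]] [Conj and] [VP [V drew] [NP [Det a] [AP [Adj tiny] [AP [Adj tiny]]] [N garden]]]]]
The smallest constituent containing 'every child and drew' is the VP spanning 'fell every child and drew a tiny tiny garden'; no single node in the tree dominates exactly the given words.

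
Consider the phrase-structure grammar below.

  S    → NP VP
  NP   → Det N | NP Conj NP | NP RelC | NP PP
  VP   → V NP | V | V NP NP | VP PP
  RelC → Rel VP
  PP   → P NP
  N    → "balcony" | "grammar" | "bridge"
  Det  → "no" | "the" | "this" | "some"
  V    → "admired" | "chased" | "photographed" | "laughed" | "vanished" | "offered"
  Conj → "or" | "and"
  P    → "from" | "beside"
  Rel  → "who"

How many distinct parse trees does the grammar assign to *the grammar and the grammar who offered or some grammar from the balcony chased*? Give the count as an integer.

7

Two of the 7 distinct bracketings:
[S [NP [NP [Det the] [N grammar]] [Conj and] [NP [NP [NP [Det the] [N grammar]] [RelC [Rel who] [VP [V offered]]]] [Conj or] [NP [NP [Det some] [N grammar]] [PP [P from] [NP [Det the] [N balcony]]]]]] [VP [V chased]]]
[S [NP [NP [Det the] [N grammar]] [Conj and] [NP [NP [NP [NP [Det the] [N grammar]] [RelC [Rel who] [VP [V offered]]]] [Conj or] [NP [Det some] [N grammar]]] [PP [P from] [NP [Det the] [N balcony]]]]] [VP [V chased]]]
The trees differ in how a recursive rule is bracketed over the same span.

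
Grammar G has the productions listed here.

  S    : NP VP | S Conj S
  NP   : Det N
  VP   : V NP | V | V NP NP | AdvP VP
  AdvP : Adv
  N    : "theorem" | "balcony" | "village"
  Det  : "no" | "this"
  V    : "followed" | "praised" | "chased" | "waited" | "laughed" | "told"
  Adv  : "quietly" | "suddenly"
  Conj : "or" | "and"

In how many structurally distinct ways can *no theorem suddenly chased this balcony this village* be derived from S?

1

[S [NP [Det no] [N theorem]] [VP [AdvP [Adv suddenly]] [VP [V chased] [NP [Det this] [N balcony]] [NP [Det this] [N village]]]]]
No rule offers an alternative attachment or grouping for any span, so this is the only derivation.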